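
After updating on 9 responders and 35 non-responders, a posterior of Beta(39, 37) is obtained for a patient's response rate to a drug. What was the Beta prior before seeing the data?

Beta(30, 2)

Under Beta–binomial conjugacy the posterior parameters are (α+s, β+f).
So α = 39 − 9 = 30 and β = 37 − 35 = 2.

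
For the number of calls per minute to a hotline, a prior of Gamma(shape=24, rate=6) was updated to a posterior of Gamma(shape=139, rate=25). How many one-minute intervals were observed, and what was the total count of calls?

A Gamma(α, β) prior (rate parametrization) on a Poisson rate with n observations summing to S gives posterior Gamma(α+S, β+n).
Matching: Σxᵢ = 139 − 24 = 115 and n = 25 − 6 = 19.

n = 19 one-minute intervals with total 115 calls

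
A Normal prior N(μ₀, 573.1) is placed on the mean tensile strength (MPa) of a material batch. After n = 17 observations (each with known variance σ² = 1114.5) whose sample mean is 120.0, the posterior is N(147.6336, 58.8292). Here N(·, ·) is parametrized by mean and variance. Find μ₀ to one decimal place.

The posterior mean is a precision-weighted average: μ_n = (τ₀μ₀ + τ_data·x̄)/(τ₀+τ_data), with τ₀=1/σ₀² and τ_data=n/σ².
Here τ₀ = 1/573.1 = 0.001745 and τ_data = 17/1114.5 = 0.015253, so τ_n = 0.016998.
Rearranging for μ₀: μ₀ = (μ_n·τ_n − τ_data·x̄)/τ₀ = (147.6336·0.016998 − 0.015253·120.0) / 0.001745 = 0.679116/0.001745 ≈ 389.2.

μ₀ = 389.2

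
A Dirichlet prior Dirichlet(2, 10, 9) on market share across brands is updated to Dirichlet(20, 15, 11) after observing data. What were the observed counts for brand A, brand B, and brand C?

counts (18, 5, 2)

For a Dirichlet(α) prior with multinomial counts c, the posterior is Dirichlet(α + c) componentwise.
Counts are posterior − prior componentwise: 20−2=18, 15−10=5, 11−9=2.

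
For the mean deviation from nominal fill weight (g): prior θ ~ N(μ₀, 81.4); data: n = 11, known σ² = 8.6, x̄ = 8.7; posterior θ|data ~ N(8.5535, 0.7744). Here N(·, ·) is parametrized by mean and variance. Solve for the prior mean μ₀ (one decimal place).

μ₀ = -6.7

The posterior mean is a precision-weighted average: μ_n = (τ₀μ₀ + τ_data·x̄)/(τ₀+τ_data), with τ₀=1/σ₀² and τ_data=n/σ².
Here τ₀ = 1/81.4 = 0.012285 and τ_data = 11/8.6 = 1.279070, so τ_n = 1.291355.
Rearranging for μ₀: μ₀ = (μ_n·τ_n − τ_data·x̄)/τ₀ = (8.5535·1.291355 − 1.279070·8.7) / 0.012285 = -0.082304/0.012285 ≈ -6.7.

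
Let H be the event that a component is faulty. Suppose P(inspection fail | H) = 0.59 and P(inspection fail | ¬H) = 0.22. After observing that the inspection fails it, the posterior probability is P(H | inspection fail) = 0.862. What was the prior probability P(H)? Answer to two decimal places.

P(H) = 0.70

Bayes' rule in odds form gives O(H|E) = O(H)·[P(E|H)/P(E|¬H)], hence O(H) = O(H|E)/LR.
Posterior odds = 0.862/(1−0.862) = 6.2464. LR = 0.59/0.22 = 2.6818.
Prior odds = 6.2464/2.6818 = 2.3292, so P(H) = 2.3292/(1+2.3292) ≈ 0.70.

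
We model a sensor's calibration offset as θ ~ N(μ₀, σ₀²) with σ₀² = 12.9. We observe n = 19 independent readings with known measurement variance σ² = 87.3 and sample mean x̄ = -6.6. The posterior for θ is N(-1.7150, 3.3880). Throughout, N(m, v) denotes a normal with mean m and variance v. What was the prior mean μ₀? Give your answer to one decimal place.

μ₀ = 12.0

With known observation variance, the Normal–Normal posterior has precision τ_n = τ₀ + n/σ² and mean μ_n = (τ₀μ₀ + (n/σ²)x̄)/τ_n.
Here τ₀ = 1/12.9 = 0.077519 and τ_data = 19/87.3 = 0.217640, so τ_n = 0.295159.
Rearranging for μ₀: μ₀ = (μ_n·τ_n − τ_data·x̄)/τ₀ = (-1.7150·0.295159 − 0.217640·-6.6) / 0.077519 = 0.930226/0.077519 ≈ 12.0.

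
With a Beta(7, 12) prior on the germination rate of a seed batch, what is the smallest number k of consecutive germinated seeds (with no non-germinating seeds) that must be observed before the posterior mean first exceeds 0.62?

k = 13

After k germinated seeds and 0 non-germinating seeds the posterior is Beta(7+k, 12), with mean (7+k)/(7+12+k).
Set (7+k)/(19+k) > 0.62 and solve: k > (0.62·19 − 7)/(1 − 0.62) = 12.579.
The smallest integer exceeding 12.579 is 13, and checking k=13: (20)/(32) = 0.6250 > 0.62.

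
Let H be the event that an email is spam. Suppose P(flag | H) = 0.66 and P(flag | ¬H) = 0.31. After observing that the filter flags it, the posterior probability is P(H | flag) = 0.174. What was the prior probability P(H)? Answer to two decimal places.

Bayes' rule in odds form gives O(H|E) = O(H)·[P(E|H)/P(E|¬H)], hence O(H) = O(H|E)/LR.
Posterior odds = 0.174/(1−0.174) = 0.2107. LR = 0.66/0.31 = 2.1290.
Prior odds = 0.2107/2.1290 = 0.0990, so P(H) = 0.0990/(1+0.0990) ≈ 0.09.

P(H) = 0.09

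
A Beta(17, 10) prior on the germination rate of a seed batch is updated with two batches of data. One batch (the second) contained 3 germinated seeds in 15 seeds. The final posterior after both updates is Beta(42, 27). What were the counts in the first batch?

22 germinated seeds and 5 non-germinating seeds

Sequential conjugate updates are equivalent to a single update on the pooled data, so total successes = posterior α − prior α and total failures = posterior β − prior β.
Total across both batches: 42−17=25 germinated seeds, 27−10=17 non-germinating seeds.
Subtract the second batch: 25−3=22 germinated seeds and 17−12=5 non-germinating seeds.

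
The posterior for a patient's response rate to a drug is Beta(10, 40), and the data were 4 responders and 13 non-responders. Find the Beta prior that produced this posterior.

A Beta(α, β) prior with s successes and f failures in binomial data gives a Beta(α+s, β+f) posterior.
Subtract the data counts: 10−4=6, 40−13=27.

Beta(6, 27)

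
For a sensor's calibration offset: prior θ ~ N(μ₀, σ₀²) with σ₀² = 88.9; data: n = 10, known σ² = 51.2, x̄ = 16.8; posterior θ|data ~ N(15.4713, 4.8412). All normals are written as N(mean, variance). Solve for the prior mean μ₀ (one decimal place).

μ₀ = -7.6

With known observation variance, the Normal–Normal posterior has precision τ_n = τ₀ + n/σ² and mean μ_n = (τ₀μ₀ + (n/σ²)x̄)/τ_n.
Here τ₀ = 1/88.9 = 0.011249 and τ_data = 10/51.2 = 0.195312, so τ_n = 0.206561.
Rearranging for μ₀: μ₀ = (μ_n·τ_n − τ_data·x̄)/τ₀ = (15.4713·0.206561 − 0.195312·16.8) / 0.011249 = -0.085474/0.011249 ≈ -7.6.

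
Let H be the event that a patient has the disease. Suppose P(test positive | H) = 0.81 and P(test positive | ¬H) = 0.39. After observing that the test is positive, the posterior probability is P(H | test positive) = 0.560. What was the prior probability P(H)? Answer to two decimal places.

P(H) = 0.38

Bayes' rule in odds form gives O(H|E) = O(H)·[P(E|H)/P(E|¬H)], hence O(H) = O(H|E)/LR.
Posterior odds = 0.560/(1−0.560) = 1.2727. LR = 0.81/0.39 = 2.0769.
Prior odds = 1.2727/2.0769 = 0.6128, so P(H) = 0.6128/(1+0.6128) ≈ 0.38.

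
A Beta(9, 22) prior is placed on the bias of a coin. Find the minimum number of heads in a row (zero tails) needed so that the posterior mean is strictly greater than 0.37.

After k heads and 0 tails the posterior is Beta(9+k, 22), with mean (9+k)/(9+22+k).
Set (9+k)/(31+k) > 0.37 and solve: k > (0.37·31 − 9)/(1 − 0.37) = 3.921.
The smallest integer exceeding 3.921 is 4, and checking k=4: (13)/(35) = 0.3714 > 0.37.

k = 4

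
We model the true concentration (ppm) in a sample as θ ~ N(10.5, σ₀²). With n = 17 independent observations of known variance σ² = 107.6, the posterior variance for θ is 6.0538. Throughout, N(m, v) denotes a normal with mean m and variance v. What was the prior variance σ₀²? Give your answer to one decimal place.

σ₀² = 139.0

Posterior precision equals prior precision plus data precision: 1/σ_n² = 1/σ₀² + n/σ².
So 1/σ₀² = 1/6.0538 − 17/107.6 = 0.165186 − 0.157993 = 0.007193.
Hence σ₀² = 1/0.007193 ≈ 139.0.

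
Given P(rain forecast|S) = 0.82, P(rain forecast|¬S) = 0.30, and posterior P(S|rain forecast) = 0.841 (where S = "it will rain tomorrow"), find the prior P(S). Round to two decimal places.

P(S) = 0.66

Bayes' rule in odds form gives O(S|E) = O(S)·[P(E|S)/P(E|¬S)], hence O(S) = O(S|E)/LR.
Posterior odds = 0.841/(1−0.841) = 5.2893. LR = 0.82/0.30 = 2.7333.
Prior odds = 5.2893/2.7333 = 1.9351, so P(S) = 1.9351/(1+1.9351) ≈ 0.66.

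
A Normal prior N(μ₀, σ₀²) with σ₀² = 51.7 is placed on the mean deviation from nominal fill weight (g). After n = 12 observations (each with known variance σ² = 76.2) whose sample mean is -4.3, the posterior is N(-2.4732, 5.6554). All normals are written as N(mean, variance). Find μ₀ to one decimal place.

With known observation variance, the Normal–Normal posterior has precision τ_n = τ₀ + n/σ² and mean μ_n = (τ₀μ₀ + (n/σ²)x̄)/τ_n.
Here τ₀ = 1/51.7 = 0.019342 and τ_data = 12/76.2 = 0.157480, so τ_n = 0.176822.
Rearranging for μ₀: μ₀ = (μ_n·τ_n − τ_data·x̄)/τ₀ = (-2.4732·0.176822 − 0.157480·-4.3) / 0.019342 = 0.239848/0.019342 ≈ 12.4.

μ₀ = 12.4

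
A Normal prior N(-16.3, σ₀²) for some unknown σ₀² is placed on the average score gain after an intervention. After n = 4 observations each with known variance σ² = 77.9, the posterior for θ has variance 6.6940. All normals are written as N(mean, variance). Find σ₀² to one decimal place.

For the Normal–Normal model with known σ², precisions add: τ_n = τ₀ + n/σ².
So 1/σ₀² = 1/6.6940 − 4/77.9 = 0.149388 − 0.051348 = 0.098040.
Hence σ₀² = 1/0.098040 ≈ 10.2.

σ₀² = 10.2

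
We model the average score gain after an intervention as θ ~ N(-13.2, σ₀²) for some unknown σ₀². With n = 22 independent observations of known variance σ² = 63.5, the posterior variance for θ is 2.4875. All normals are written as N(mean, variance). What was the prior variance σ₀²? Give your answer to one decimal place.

σ₀² = 18.0

For the Normal–Normal model with known σ², precisions add: τ_n = τ₀ + n/σ².
So 1/σ₀² = 1/2.4875 − 22/63.5 = 0.402010 − 0.346457 = 0.055553.
Hence σ₀² = 1/0.055553 ≈ 18.0.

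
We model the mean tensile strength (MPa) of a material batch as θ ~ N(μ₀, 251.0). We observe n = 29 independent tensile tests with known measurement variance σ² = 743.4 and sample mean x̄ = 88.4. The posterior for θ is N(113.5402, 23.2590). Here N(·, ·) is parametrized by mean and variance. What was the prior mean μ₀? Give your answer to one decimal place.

With known observation variance, the Normal–Normal posterior has precision τ_n = τ₀ + n/σ² and mean μ_n = (τ₀μ₀ + (n/σ²)x̄)/τ_n.
Here τ₀ = 1/251.0 = 0.003984 and τ_data = 29/743.4 = 0.039010, so τ_n = 0.042994.
Rearranging for μ₀: μ₀ = (μ_n·τ_n − τ_data·x̄)/τ₀ = (113.5402·0.042994 − 0.039010·88.4) / 0.003984 = 1.433063/0.003984 ≈ 359.7.

μ₀ = 359.7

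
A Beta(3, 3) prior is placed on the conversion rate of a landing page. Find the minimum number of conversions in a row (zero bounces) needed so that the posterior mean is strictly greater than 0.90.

k = 25

After k conversions and 0 bounces the posterior is Beta(3+k, 3), with mean (3+k)/(3+3+k).
Set (3+k)/(6+k) > 0.90 and solve: k > (0.90·6 − 3)/(1 − 0.90) = 24.000.
The smallest integer exceeding 24.000 is 25.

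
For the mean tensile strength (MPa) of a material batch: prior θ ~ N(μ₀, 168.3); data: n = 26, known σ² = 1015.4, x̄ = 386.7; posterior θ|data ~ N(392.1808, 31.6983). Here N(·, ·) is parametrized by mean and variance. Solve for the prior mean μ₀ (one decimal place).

μ₀ = 415.8

With known observation variance, the Normal–Normal posterior has precision τ_n = τ₀ + n/σ² and mean μ_n = (τ₀μ₀ + (n/σ²)x̄)/τ_n.
Here τ₀ = 1/168.3 = 0.005942 and τ_data = 26/1015.4 = 0.025606, so τ_n = 0.031548.
Rearranging for μ₀: μ₀ = (μ_n·τ_n − τ_data·x̄)/τ₀ = (392.1808·0.031548 − 0.025606·386.7) / 0.005942 = 2.470680/0.005942 ≈ 415.8.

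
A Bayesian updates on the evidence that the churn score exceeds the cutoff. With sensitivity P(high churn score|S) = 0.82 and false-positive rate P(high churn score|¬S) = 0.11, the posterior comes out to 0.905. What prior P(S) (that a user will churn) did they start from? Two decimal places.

P(S) = 0.56

Bayes' rule in odds form gives O(S|E) = O(S)·[P(E|S)/P(E|¬S)], hence O(S) = O(S|E)/LR.
Posterior odds = 0.905/(1−0.905) = 9.5263. LR = 0.82/0.11 = 7.4545.
Prior odds = 9.5263/7.4545 = 1.2779, so P(S) = 1.2779/(1+1.2779) ≈ 0.56.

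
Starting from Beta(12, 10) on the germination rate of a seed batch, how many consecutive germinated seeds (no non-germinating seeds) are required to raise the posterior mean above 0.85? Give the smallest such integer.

After k germinated seeds and 0 non-germinating seeds the posterior is Beta(12+k, 10), with mean (12+k)/(12+10+k).
Set (12+k)/(22+k) > 0.85 and solve: k > (0.85·22 − 12)/(1 − 0.85) = 44.667.
The smallest integer exceeding 44.667 is 45, and checking k=45: (57)/(67) = 0.8507 > 0.85.

k = 45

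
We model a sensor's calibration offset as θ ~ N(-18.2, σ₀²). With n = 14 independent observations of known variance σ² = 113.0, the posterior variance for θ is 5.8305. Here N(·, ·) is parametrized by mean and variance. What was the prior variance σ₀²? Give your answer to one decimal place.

σ₀² = 21.0

Posterior precision equals prior precision plus data precision: 1/σ_n² = 1/σ₀² + n/σ².
So 1/σ₀² = 1/5.8305 − 14/113.0 = 0.171512 − 0.123894 = 0.047618.
Hence σ₀² = 1/0.047618 ≈ 21.0.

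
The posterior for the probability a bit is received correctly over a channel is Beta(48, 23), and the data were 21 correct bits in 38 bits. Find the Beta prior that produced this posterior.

Beta is conjugate to the binomial likelihood: posterior = Beta(α+s, β+f).
Subtract the data counts: 48−21=27, 23−17=6.

Beta(27, 6)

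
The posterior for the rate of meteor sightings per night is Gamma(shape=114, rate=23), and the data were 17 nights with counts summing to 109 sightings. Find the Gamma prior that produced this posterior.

Gamma(shape=5, rate=6)

A Gamma(α, β) prior (rate parametrization) on a Poisson rate with n observations summing to S gives posterior Gamma(α+S, β+n).
So α = 114 − 109 = 5 and β = 23 − 17 = 6.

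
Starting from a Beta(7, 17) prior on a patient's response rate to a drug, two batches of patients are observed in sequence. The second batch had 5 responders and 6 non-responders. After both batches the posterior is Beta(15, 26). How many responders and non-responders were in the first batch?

3 responders and 3 non-responders

Because Beta–binomial updating is additive in the counts, the combined data contributed (α_post−α_prior, β_post−β_prior) successes and failures.
Total across both batches: 15−7=8 responders, 26−17=9 non-responders.
Subtract the second batch: 8−5=3 responders and 9−6=3 non-responders.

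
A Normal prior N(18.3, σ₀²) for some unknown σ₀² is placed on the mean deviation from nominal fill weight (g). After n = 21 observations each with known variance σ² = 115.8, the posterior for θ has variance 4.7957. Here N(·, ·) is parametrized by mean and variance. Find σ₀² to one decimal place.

Posterior precision equals prior precision plus data precision: 1/σ_n² = 1/σ₀² + n/σ².
So 1/σ₀² = 1/4.7957 − 21/115.8 = 0.208520 − 0.181347 = 0.027173.
Hence σ₀² = 1/0.027173 ≈ 36.8.

σ₀² = 36.8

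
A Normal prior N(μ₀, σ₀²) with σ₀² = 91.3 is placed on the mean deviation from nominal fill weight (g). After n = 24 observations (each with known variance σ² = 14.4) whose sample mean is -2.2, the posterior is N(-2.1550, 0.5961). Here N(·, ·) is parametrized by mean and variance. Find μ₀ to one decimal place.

μ₀ = 4.7

The posterior mean is a precision-weighted average: μ_n = (τ₀μ₀ + τ_data·x̄)/(τ₀+τ_data), with τ₀=1/σ₀² and τ_data=n/σ².
Here τ₀ = 1/91.3 = 0.010953 and τ_data = 24/14.4 = 1.666667, so τ_n = 1.677620.
Rearranging for μ₀: μ₀ = (μ_n·τ_n − τ_data·x̄)/τ₀ = (-2.1550·1.677620 − 1.666667·-2.2) / 0.010953 = 0.051396/0.010953 ≈ 4.7.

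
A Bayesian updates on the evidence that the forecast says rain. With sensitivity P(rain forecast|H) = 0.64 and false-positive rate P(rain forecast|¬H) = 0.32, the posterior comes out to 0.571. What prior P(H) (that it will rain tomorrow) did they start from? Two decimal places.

Bayes' rule in odds form gives O(H|E) = O(H)·[P(E|H)/P(E|¬H)], hence O(H) = O(H|E)/LR.
Posterior odds = 0.571/(1−0.571) = 1.3310. LR = 0.64/0.32 = 2.0000.
Prior odds = 1.3310/2.0000 = 0.6655, so P(H) = 0.6655/(1+0.6655) ≈ 0.40.

P(H) = 0.40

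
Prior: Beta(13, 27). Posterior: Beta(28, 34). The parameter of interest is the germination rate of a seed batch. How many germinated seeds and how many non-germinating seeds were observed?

15 germinated seeds and 7 non-germinating seeds

Under Beta–binomial conjugacy the posterior parameters are (a+s, b+f).
So s = 28 − 13 = 15 and f = 34 − 27 = 7.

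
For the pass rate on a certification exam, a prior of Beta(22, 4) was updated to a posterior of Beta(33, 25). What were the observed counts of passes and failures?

Under Beta–binomial conjugacy the posterior parameters are (α+s, β+f).
So s = 33 − 22 = 11 and f = 25 − 4 = 21.

11 passes and 21 failures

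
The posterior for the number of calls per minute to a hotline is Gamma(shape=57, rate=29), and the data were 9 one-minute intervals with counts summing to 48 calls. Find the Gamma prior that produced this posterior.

Gamma(shape=9, rate=20)

Gamma–Poisson conjugacy: posterior shape = α + Σxᵢ, posterior rate = β + n.
So α = 57 − 48 = 9 and β = 29 − 9 = 20.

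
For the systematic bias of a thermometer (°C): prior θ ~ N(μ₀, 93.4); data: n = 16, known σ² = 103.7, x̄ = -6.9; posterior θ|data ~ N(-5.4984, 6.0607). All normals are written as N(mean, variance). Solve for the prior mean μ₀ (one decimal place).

With known observation variance, the Normal–Normal posterior has precision τ_n = τ₀ + n/σ² and mean μ_n = (τ₀μ₀ + (n/σ²)x̄)/τ_n.
Here τ₀ = 1/93.4 = 0.010707 and τ_data = 16/103.7 = 0.154291, so τ_n = 0.164998.
Rearranging for μ₀: μ₀ = (μ_n·τ_n − τ_data·x̄)/τ₀ = (-5.4984·0.164998 − 0.154291·-6.9) / 0.010707 = 0.157383/0.010707 ≈ 14.7.

μ₀ = 14.7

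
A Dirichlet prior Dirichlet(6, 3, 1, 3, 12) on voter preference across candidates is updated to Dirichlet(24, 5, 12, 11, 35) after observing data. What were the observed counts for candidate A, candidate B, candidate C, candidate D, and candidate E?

counts (18, 2, 11, 8, 23)

For a Dirichlet(α) prior with multinomial counts c, the posterior is Dirichlet(α + c) componentwise.
Counts are posterior − prior componentwise: 24−6=18, 5−3=2, 12−1=11, 11−3=8, 35−12=23.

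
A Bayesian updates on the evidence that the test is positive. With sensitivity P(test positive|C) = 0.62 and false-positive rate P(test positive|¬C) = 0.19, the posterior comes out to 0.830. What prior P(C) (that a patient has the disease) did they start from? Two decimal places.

Bayes' rule in odds form gives O(C|E) = O(C)·[P(E|C)/P(E|¬C)], hence O(C) = O(C|E)/LR.
Posterior odds = 0.830/(1−0.830) = 4.8824. LR = 0.62/0.19 = 3.2632.
Prior odds = 4.8824/3.2632 = 1.4962, so P(C) = 1.4962/(1+1.4962) ≈ 0.60.

P(C) = 0.60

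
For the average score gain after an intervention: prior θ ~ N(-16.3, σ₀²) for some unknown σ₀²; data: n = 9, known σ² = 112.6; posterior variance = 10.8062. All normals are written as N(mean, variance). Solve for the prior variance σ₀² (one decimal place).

σ₀² = 79.3

Posterior precision equals prior precision plus data precision: 1/σ_n² = 1/σ₀² + n/σ².
So 1/σ₀² = 1/10.8062 − 9/112.6 = 0.092539 − 0.079929 = 0.012610.
Hence σ₀² = 1/0.012610 ≈ 79.3.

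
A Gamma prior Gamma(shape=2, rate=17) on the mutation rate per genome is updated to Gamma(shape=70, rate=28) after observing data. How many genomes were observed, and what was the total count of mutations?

A Gamma(α, β) prior (rate parametrization) on a Poisson rate with n observations summing to S gives posterior Gamma(α+S, β+n).
Matching: Σxᵢ = 70 − 2 = 68 and n = 28 − 17 = 11.

n = 11 genomes with total 68 mutations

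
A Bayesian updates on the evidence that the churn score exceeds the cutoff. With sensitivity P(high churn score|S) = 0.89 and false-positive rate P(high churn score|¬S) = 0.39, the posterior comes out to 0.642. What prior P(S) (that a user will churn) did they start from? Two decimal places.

Bayes' rule in odds form gives O(S|E) = O(S)·[P(E|S)/P(E|¬S)], hence O(S) = O(S|E)/LR.
Posterior odds = 0.642/(1−0.642) = 1.7933. LR = 0.89/0.39 = 2.2821.
Prior odds = 1.7933/2.2821 = 0.7858, so P(S) = 0.7858/(1+0.7858) ≈ 0.44.

P(S) = 0.44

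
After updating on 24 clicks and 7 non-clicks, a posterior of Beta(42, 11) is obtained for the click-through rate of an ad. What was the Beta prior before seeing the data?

Beta is conjugate to the binomial likelihood: posterior = Beta(a+s, b+f).
So a = 42 − 24 = 18 and b = 11 − 7 = 4.

Beta(18, 4)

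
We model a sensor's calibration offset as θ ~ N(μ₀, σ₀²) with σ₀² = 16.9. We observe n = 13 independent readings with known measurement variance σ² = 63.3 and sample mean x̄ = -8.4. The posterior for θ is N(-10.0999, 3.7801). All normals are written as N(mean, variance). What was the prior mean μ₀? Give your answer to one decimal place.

The posterior mean is a precision-weighted average: μ_n = (τ₀μ₀ + τ_data·x̄)/(τ₀+τ_data), with τ₀=1/σ₀² and τ_data=n/σ².
Here τ₀ = 1/16.9 = 0.059172 and τ_data = 13/63.3 = 0.205371, so τ_n = 0.264543.
Rearranging for μ₀: μ₀ = (μ_n·τ_n − τ_data·x̄)/τ₀ = (-10.0999·0.264543 − 0.205371·-8.4) / 0.059172 = -0.946741/0.059172 ≈ -16.0.

μ₀ = -16.0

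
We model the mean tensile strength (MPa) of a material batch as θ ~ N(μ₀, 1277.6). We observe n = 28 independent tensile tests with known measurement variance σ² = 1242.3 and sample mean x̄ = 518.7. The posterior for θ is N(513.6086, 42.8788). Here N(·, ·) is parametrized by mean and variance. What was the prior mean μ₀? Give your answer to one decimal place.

μ₀ = 367.0

With known observation variance, the Normal–Normal posterior has precision τ_n = τ₀ + n/σ² and mean μ_n = (τ₀μ₀ + (n/σ²)x̄)/τ_n.
Here τ₀ = 1/1277.6 = 0.000783 and τ_data = 28/1242.3 = 0.022539, so τ_n = 0.023322.
Rearranging for μ₀: μ₀ = (μ_n·τ_n − τ_data·x̄)/τ₀ = (513.6086·0.023322 − 0.022539·518.7) / 0.000783 = 0.287400/0.000783 ≈ 367.0.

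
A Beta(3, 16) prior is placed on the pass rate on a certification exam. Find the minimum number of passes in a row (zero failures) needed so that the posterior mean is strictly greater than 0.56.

After k passes and 0 failures the posterior is Beta(3+k, 16), with mean (3+k)/(3+16+k).
Set (3+k)/(19+k) > 0.56 and solve: k > (0.56·19 − 3)/(1 − 0.56) = 17.364.
The smallest integer exceeding 17.364 is 18.

k = 18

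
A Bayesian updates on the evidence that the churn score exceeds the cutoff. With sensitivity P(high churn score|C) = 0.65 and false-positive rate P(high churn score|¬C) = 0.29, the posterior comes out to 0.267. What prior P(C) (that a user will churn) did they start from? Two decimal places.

P(C) = 0.14

Bayes' rule in odds form gives O(C|E) = O(C)·[P(E|C)/P(E|¬C)], hence O(C) = O(C|E)/LR.
Posterior odds = 0.267/(1−0.267) = 0.3643. LR = 0.65/0.29 = 2.2414.
Prior odds = 0.3643/2.2414 = 0.1625, so P(C) = 0.1625/(1+0.1625) ≈ 0.14.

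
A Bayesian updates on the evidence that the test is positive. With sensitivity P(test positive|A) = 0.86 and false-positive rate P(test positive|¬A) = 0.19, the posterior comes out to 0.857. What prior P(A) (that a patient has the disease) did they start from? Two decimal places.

P(A) = 0.57

Bayes' rule in odds form gives O(A|E) = O(A)·[P(E|A)/P(E|¬A)], hence O(A) = O(A|E)/LR.
Posterior odds = 0.857/(1−0.857) = 5.9930. LR = 0.86/0.19 = 4.5263.
Prior odds = 5.9930/4.5263 = 1.3240, so P(A) = 1.3240/(1+1.3240) ≈ 0.57.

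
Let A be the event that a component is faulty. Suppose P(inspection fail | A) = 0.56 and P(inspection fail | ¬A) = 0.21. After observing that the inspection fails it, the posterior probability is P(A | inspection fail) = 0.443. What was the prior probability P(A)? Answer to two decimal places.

P(A) = 0.23

Bayes' rule in odds form gives O(A|E) = O(A)·[P(E|A)/P(E|¬A)], hence O(A) = O(A|E)/LR.
Posterior odds = 0.443/(1−0.443) = 0.7953. LR = 0.56/0.21 = 2.6667.
Prior odds = 0.7953/2.6667 = 0.2982, so P(A) = 0.2982/(1+0.2982) ≈ 0.23.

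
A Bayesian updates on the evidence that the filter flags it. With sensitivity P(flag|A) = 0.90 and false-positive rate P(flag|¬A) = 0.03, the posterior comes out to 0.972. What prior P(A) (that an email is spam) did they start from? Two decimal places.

In odds form, posterior odds = prior odds × likelihood ratio, so prior odds = posterior odds ÷ LR.
Posterior odds = 0.972/(1−0.972) = 34.7143. LR = 0.90/0.03 = 30.0000.
Prior odds = 34.7143/30.0000 = 1.1571, so P(A) = 1.1571/(1+1.1571) ≈ 0.54.

P(A) = 0.54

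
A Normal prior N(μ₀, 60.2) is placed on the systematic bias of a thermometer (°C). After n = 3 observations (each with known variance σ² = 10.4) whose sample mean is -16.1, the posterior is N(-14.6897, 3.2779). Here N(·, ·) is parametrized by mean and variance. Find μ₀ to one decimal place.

μ₀ = 9.8

The posterior mean is a precision-weighted average: μ_n = (τ₀μ₀ + τ_data·x̄)/(τ₀+τ_data), with τ₀=1/σ₀² and τ_data=n/σ².
Here τ₀ = 1/60.2 = 0.016611 and τ_data = 3/10.4 = 0.288462, so τ_n = 0.305073.
Rearranging for μ₀: μ₀ = (μ_n·τ_n − τ_data·x̄)/τ₀ = (-14.6897·0.305073 − 0.288462·-16.1) / 0.016611 = 0.162807/0.016611 ≈ 9.8.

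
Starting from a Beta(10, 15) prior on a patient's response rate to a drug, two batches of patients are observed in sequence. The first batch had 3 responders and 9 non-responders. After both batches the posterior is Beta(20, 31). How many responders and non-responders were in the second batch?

Because Beta–binomial updating is additive in the counts, the combined data contributed (α_post−α_prior, β_post−β_prior) successes and failures.
Total across both batches: 20−10=10 responders, 31−15=16 non-responders.
Subtract the first batch: 10−3=7 responders and 16−9=7 non-responders.

7 responders and 7 non-responders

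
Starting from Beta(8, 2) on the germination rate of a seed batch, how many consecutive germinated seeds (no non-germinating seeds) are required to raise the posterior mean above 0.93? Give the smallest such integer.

k = 19

After k germinated seeds and 0 non-germinating seeds the posterior is Beta(8+k, 2), with mean (8+k)/(8+2+k).
Set (8+k)/(10+k) > 0.93 and solve: k > (0.93·10 − 8)/(1 − 0.93) = 18.571.
The smallest integer exceeding 18.571 is 19.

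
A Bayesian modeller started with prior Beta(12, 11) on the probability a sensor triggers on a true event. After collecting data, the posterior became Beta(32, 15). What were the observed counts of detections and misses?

Under Beta–binomial conjugacy the posterior parameters are (α+s, β+f).
So s = 32 − 12 = 20 and f = 15 − 11 = 4.

20 detections and 4 misses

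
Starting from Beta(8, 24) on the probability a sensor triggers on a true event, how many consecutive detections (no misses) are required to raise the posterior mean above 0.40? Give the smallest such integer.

After k detections and 0 misses the posterior is Beta(8+k, 24), with mean (8+k)/(8+24+k).
Set (8+k)/(32+k) > 0.40 and solve: k > (0.40·32 − 8)/(1 − 0.40) = 8.000.
The smallest integer exceeding 8.000 is 9, and checking k=9: (17)/(41) = 0.4146 > 0.40.

k = 9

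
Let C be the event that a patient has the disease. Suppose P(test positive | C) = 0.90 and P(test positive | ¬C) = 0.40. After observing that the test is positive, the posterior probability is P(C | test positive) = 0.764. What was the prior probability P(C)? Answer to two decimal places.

P(C) = 0.59

Bayes' rule in odds form gives O(C|E) = O(C)·[P(E|C)/P(E|¬C)], hence O(C) = O(C|E)/LR.
Posterior odds = 0.764/(1−0.764) = 3.2373. LR = 0.90/0.40 = 2.2500.
Prior odds = 3.2373/2.2500 = 1.4388, so P(C) = 1.4388/(1+1.4388) ≈ 0.59.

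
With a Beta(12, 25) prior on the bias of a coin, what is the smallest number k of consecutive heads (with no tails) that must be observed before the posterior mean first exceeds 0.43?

k = 7

After k heads and 0 tails the posterior is Beta(12+k, 25), with mean (12+k)/(12+25+k).
Set (12+k)/(37+k) > 0.43 and solve: k > (0.43·37 − 12)/(1 − 0.43) = 6.860.
The smallest integer exceeding 6.860 is 7.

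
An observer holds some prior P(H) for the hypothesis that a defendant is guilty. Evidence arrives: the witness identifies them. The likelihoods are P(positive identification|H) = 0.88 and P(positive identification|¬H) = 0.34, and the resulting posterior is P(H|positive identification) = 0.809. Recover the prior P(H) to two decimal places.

In odds form, posterior odds = prior odds × likelihood ratio, so prior odds = posterior odds ÷ LR.
Posterior odds = 0.809/(1−0.809) = 4.2356. LR = 0.88/0.34 = 2.5882.
Prior odds = 4.2356/2.5882 = 1.6365, so P(H) = 1.6365/(1+1.6365) ≈ 0.62.

P(H) = 0.62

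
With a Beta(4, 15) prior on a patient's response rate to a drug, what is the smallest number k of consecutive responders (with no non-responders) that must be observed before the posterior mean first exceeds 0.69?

After k responders and 0 non-responders the posterior is Beta(4+k, 15), with mean (4+k)/(4+15+k).
Set (4+k)/(19+k) > 0.69 and solve: k > (0.69·19 − 4)/(1 − 0.69) = 29.387.
The smallest integer exceeding 29.387 is 30.

k = 30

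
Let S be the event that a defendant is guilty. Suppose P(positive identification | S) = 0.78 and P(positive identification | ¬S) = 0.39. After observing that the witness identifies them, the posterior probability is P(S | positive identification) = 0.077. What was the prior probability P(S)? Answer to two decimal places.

Bayes' rule in odds form gives O(S|E) = O(S)·[P(E|S)/P(E|¬S)], hence O(S) = O(S|E)/LR.
Posterior odds = 0.077/(1−0.077) = 0.0834. LR = 0.78/0.39 = 2.0000.
Prior odds = 0.0834/2.0000 = 0.0417, so P(S) = 0.0417/(1+0.0417) ≈ 0.04.

P(S) = 0.04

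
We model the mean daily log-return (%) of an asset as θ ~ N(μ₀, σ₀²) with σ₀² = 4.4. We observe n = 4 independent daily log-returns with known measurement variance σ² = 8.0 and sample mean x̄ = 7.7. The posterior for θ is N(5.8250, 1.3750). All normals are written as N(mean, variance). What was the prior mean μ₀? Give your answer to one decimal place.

With known observation variance, the Normal–Normal posterior has precision τ_n = τ₀ + n/σ² and mean μ_n = (τ₀μ₀ + (n/σ²)x̄)/τ_n.
Here τ₀ = 1/4.4 = 0.227273 and τ_data = 4/8.0 = 0.500000, so τ_n = 0.727273.
Rearranging for μ₀: μ₀ = (μ_n·τ_n − τ_data·x̄)/τ₀ = (5.8250·0.727273 − 0.500000·7.7) / 0.227273 = 0.386365/0.227273 ≈ 1.7.

μ₀ = 1.7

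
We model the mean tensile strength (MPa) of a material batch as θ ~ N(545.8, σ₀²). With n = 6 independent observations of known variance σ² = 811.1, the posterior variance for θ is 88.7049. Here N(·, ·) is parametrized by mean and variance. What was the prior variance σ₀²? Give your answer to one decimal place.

σ₀² = 258.0

Posterior precision equals prior precision plus data precision: 1/σ_n² = 1/σ₀² + n/σ².
So 1/σ₀² = 1/88.7049 − 6/811.1 = 0.011273 − 0.007397 = 0.003876.
Hence σ₀² = 1/0.003876 ≈ 258.0.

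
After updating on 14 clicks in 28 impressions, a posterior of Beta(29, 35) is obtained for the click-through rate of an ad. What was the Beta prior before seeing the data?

Under Beta–binomial conjugacy the posterior parameters are (a+s, b+f).
Subtract the data counts: 29−14=15, 35−14=21.

Beta(15, 21)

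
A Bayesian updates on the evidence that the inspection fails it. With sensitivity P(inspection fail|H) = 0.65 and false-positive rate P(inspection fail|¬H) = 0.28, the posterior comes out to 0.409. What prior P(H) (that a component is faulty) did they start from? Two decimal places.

In odds form, posterior odds = prior odds × likelihood ratio, so prior odds = posterior odds ÷ LR.
Posterior odds = 0.409/(1−0.409) = 0.6920. LR = 0.65/0.28 = 2.3214.
Prior odds = 0.6920/2.3214 = 0.2981, so P(H) = 0.2981/(1+0.2981) ≈ 0.23.

P(H) = 0.23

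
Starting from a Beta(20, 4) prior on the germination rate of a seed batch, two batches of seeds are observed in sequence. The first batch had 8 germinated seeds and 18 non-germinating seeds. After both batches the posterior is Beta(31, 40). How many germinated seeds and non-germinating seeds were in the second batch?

Sequential conjugate updates are equivalent to a single update on the pooled data, so total successes = posterior α − prior α and total failures = posterior β − prior β.
Total across both batches: 31−20=11 germinated seeds, 40−4=36 non-germinating seeds.
Subtract the first batch: 11−8=3 germinated seeds and 36−18=18 non-germinating seeds.

3 germinated seeds and 18 non-germinating seeds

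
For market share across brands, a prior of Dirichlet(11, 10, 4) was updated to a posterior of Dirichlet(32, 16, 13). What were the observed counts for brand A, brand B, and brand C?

For a Dirichlet(α) prior with multinomial counts c, the posterior is Dirichlet(α + c) componentwise.
Counts are posterior − prior componentwise: 32−11=21, 16−10=6, 13−4=9.

counts (21, 6, 9)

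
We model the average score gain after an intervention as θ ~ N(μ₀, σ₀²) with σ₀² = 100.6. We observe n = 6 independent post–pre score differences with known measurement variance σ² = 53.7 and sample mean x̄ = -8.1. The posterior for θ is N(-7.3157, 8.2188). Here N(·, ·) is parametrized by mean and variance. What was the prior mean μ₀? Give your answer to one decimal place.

The posterior mean is a precision-weighted average: μ_n = (τ₀μ₀ + τ_data·x̄)/(τ₀+τ_data), with τ₀=1/σ₀² and τ_data=n/σ².
Here τ₀ = 1/100.6 = 0.009940 and τ_data = 6/53.7 = 0.111732, so τ_n = 0.121672.
Rearranging for μ₀: μ₀ = (μ_n·τ_n − τ_data·x̄)/τ₀ = (-7.3157·0.121672 − 0.111732·-8.1) / 0.009940 = 0.014913/0.009940 ≈ 1.5.

μ₀ = 1.5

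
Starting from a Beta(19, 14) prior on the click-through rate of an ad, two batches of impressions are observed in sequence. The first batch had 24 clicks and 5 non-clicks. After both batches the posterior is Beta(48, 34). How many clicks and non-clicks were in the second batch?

5 clicks and 15 non-clicks

Because Beta–binomial updating is additive in the counts, the combined data contributed (α_post−α_prior, β_post−β_prior) successes and failures.
Total across both batches: 48−19=29 clicks, 34−14=20 non-clicks.
Subtract the first batch: 29−24=5 clicks and 20−5=15 non-clicks.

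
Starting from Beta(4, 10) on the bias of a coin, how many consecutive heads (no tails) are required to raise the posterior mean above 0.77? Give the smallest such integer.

After k heads and 0 tails the posterior is Beta(4+k, 10), with mean (4+k)/(4+10+k).
Set (4+k)/(14+k) > 0.77 and solve: k > (0.77·14 − 4)/(1 − 0.77) = 29.478.
The smallest integer exceeding 29.478 is 30.

k = 30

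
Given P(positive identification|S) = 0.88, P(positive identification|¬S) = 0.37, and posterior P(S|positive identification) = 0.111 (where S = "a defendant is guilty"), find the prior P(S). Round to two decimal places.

P(S) = 0.05

In odds form, posterior odds = prior odds × likelihood ratio, so prior odds = posterior odds ÷ LR.
Posterior odds = 0.111/(1−0.111) = 0.1249. LR = 0.88/0.37 = 2.3784.
Prior odds = 0.1249/2.3784 = 0.0525, so P(S) = 0.0525/(1+0.0525) ≈ 0.05.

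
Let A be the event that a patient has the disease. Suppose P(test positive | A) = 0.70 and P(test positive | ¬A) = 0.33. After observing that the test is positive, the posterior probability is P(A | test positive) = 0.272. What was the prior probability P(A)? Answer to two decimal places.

In odds form, posterior odds = prior odds × likelihood ratio, so prior odds = posterior odds ÷ LR.
Posterior odds = 0.272/(1−0.272) = 0.3736. LR = 0.70/0.33 = 2.1212.
Prior odds = 0.3736/2.1212 = 0.1761, so P(A) = 0.1761/(1+0.1761) ≈ 0.15.

P(A) = 0.15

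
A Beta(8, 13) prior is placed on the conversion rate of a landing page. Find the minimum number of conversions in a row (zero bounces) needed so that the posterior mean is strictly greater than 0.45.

k = 3

After k conversions and 0 bounces the posterior is Beta(8+k, 13), with mean (8+k)/(8+13+k).
Set (8+k)/(21+k) > 0.45 and solve: k > (0.45·21 − 8)/(1 − 0.45) = 2.636.
The smallest integer exceeding 2.636 is 3, and checking k=3: (11)/(24) = 0.4583 > 0.45.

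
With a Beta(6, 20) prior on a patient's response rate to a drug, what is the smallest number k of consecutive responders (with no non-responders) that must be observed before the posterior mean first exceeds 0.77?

After k responders and 0 non-responders the posterior is Beta(6+k, 20), with mean (6+k)/(6+20+k).
Set (6+k)/(26+k) > 0.77 and solve: k > (0.77·26 − 6)/(1 − 0.77) = 60.957.
The smallest integer exceeding 60.957 is 61.

k = 61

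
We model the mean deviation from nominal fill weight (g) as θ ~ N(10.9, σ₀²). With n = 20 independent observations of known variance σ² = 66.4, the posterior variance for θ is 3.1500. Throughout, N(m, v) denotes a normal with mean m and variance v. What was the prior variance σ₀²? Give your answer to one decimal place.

σ₀² = 61.5

Posterior precision equals prior precision plus data precision: 1/σ_n² = 1/σ₀² + n/σ².
So 1/σ₀² = 1/3.1500 − 20/66.4 = 0.317460 − 0.301205 = 0.016255.
Hence σ₀² = 1/0.016255 ≈ 61.5.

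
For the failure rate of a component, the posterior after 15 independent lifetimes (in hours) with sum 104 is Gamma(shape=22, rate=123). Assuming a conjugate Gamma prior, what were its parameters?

Gamma(shape=7, rate=19)

For an exponential likelihood with a Gamma(α, β) prior on the rate, n observations with total T give posterior Gamma(α+n, β+T).
So α = 22 − 15 = 7 and β = 123 − 104 = 19.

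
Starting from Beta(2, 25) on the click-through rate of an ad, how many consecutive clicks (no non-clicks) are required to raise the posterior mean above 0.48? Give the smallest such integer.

k = 22

After k clicks and 0 non-clicks the posterior is Beta(2+k, 25), with mean (2+k)/(2+25+k).
Set (2+k)/(27+k) > 0.48 and solve: k > (0.48·27 − 2)/(1 − 0.48) = 21.077.
The smallest integer exceeding 21.077 is 22.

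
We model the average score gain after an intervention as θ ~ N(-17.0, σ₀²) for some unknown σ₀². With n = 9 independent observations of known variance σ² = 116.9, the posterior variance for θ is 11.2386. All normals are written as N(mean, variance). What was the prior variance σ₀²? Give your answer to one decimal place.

σ₀² = 83.4

For the Normal–Normal model with known σ², precisions add: τ_n = τ₀ + n/σ².
So 1/σ₀² = 1/11.2386 − 9/116.9 = 0.088979 − 0.076989 = 0.011990.
Hence σ₀² = 1/0.011990 ≈ 83.4.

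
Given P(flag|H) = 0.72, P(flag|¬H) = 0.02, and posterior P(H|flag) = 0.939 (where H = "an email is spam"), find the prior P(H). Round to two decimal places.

In odds form, posterior odds = prior odds × likelihood ratio, so prior odds = posterior odds ÷ LR.
Posterior odds = 0.939/(1−0.939) = 15.3934. LR = 0.72/0.02 = 36.0000.
Prior odds = 15.3934/36.0000 = 0.4276, so P(H) = 0.4276/(1+0.4276) ≈ 0.30.

P(H) = 0.30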